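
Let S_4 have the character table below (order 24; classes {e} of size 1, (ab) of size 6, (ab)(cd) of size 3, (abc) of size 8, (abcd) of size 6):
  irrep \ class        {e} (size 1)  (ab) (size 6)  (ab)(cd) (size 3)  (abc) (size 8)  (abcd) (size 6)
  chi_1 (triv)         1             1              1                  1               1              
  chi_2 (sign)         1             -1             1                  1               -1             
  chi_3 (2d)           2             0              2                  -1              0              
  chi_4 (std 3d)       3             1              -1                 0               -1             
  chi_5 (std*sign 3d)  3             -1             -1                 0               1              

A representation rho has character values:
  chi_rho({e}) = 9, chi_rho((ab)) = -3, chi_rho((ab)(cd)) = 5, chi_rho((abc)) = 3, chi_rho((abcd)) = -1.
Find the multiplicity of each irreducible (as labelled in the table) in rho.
Multiplicities: chi_1: 1, chi_2: 3, chi_3: 1, chi_4: 0, chi_5: 1.

Use <chi_rho, chi> = (1/|G|) sum_C |C| * chi_rho(C) * conj(chi(C)) with |G| = 24 for each irreducible chi in the table:
  <chi_rho, chi_1> = (1/24)[1*(9)*conj(1) + 6*(-3)*conj(1) + 3*(5)*conj(1) + 8*(3)*conj(1) + 6*(-1)*conj(1)]
      = (1/24)[(9) + (-18) + (15) + (24) + (-6)] = 24/24 = 1
  <chi_rho, chi_2> = (1/24)[1*(9)*conj(1) + 6*(-3)*conj(-1) + 3*(5)*conj(1) + 8*(3)*conj(1) + 6*(-1)*conj(-1)]
      = (1/24)[(9) + (18) + (15) + (24) + (6)] = 72/24 = 3
  <chi_rho, chi_3> = (1/24)[1*(9)*conj(2) + 6*(-3)*conj(0) + 3*(5)*conj(2) + 8*(3)*conj(-1) + 6*(-1)*conj(0)]
      = (1/24)[(18) + (0) + (30) + (-24) + (0)] = 24/24 = 1
  <chi_rho, chi_4> = (1/24)[1*(9)*conj(3) + 6*(-3)*conj(1) + 3*(5)*conj(-1) + 8*(3)*conj(0) + 6*(-1)*conj(-1)]
      = (1/24)[(27) + (-18) + (-15) + (0) + (6)] = 0/24 = 0
  <chi_rho, chi_5> = (1/24)[1*(9)*conj(3) + 6*(-3)*conj(-1) + 3*(5)*conj(-1) + 8*(3)*conj(0) + 6*(-1)*conj(1)]
      = (1/24)[(27) + (18) + (-15) + (0) + (-6)] = 24/24 = 1
Dimension check: dim(rho) = sum (mult * dim) = 1*1 + 3*1 + 1*2 + 0*3 + 1*3 = 9 = chi_rho(e) = 9.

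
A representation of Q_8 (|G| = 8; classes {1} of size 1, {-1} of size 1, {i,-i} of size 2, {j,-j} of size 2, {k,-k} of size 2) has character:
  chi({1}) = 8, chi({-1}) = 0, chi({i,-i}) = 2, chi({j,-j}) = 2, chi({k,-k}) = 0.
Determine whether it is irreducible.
Not irreducible (reducible): <chi, chi> = 10 > 1.

Explanation: <chi, chi> = (1/|G|) sum_C |C| * |chi(C)|^2 = (1/8)[1*|8|^2 + 1*|0|^2 + 2*|2|^2 + 2*|2|^2 + 2*|0|^2]
  = (1/8)[(64) + (0) + (8) + (8) + (0)] = 80/8 = 10.
A character is irreducible iff <chi, chi> = 1, so this representation is reducible.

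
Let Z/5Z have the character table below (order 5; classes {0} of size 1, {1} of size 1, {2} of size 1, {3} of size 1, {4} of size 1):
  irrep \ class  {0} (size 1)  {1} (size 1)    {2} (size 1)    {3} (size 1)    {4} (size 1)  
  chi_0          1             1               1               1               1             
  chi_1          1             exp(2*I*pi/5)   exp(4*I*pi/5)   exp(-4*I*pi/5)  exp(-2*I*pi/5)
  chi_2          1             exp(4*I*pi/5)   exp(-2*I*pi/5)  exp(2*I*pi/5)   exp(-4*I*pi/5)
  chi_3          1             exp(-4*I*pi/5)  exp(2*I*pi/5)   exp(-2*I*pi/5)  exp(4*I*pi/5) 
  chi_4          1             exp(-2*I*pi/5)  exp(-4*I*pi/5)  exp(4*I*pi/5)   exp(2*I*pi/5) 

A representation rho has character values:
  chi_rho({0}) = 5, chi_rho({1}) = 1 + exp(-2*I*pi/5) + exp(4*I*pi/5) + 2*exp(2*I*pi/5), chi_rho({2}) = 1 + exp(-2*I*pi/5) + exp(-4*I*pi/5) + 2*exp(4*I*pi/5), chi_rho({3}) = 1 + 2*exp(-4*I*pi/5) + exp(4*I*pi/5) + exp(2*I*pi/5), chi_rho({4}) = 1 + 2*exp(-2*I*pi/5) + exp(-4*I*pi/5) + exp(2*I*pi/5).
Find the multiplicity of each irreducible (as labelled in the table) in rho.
Multiplicities: chi_0: 1, chi_1: 2, chi_2: 1, chi_3: 0, chi_4: 1.

Reasoning: Use <chi_rho, chi> = (1/|G|) sum_C |C| * chi_rho(C) * conj(chi(C)) with |G| = 5 for each irreducible chi in the table:
  <chi_rho, chi_0> = (1/5)[1*(5)*conj(1) + 1*(1 + exp(-2*I*pi/5) + exp(4*I*pi/5) + 2*exp(2*I*pi/5))*conj(1) + 1*(1 + exp(-2*I*pi/5) + exp(-4*I*pi/5) + 2*exp(4*I*pi/5))*conj(1) + 1*(1 + 2*exp(-4*I*pi/5) + exp(4*I*pi/5) + exp(2*I*pi/5))*conj(1) + 1*(1 + 2*exp(-2*I*pi/5) + exp(-4*I*pi/5) + exp(2*I*pi/5))*conj(1)]
      = (1/5)[(5) + (1 + exp(-2*I*pi/5) + exp(4*I*pi/5) + 2*exp(2*I*pi/5)) + (1 + exp(-2*I*pi/5) + exp(-4*I*pi/5) + 2*exp(4*I*pi/5)) + (1 + 2*exp(-4*I*pi/5) + exp(4*I*pi/5) + exp(2*I*pi/5)) + (1 + 2*exp(-2*I*pi/5) + exp(-4*I*pi/5) + exp(2*I*pi/5))] = 5/5 = 1
  <chi_rho, chi_1> = (1/5)[1*(5)*conj(1) + 1*(1 + exp(-2*I*pi/5) + exp(4*I*pi/5) + 2*exp(2*I*pi/5))*conj(exp(2*I*pi/5)) + 1*(1 + exp(-2*I*pi/5) + exp(-4*I*pi/5) + 2*exp(4*I*pi/5))*conj(exp(4*I*pi/5)) + 1*(1 + 2*exp(-4*I*pi/5) + exp(4*I*pi/5) + exp(2*I*pi/5))*conj(exp(-4*I*pi/5)) + 1*(1 + 2*exp(-2*I*pi/5) + exp(-4*I*pi/5) + exp(2*I*pi/5))*conj(exp(-2*I*pi/5))]
      = (1/5)[(5) + (2 + exp(-2*I*pi/5) + exp(-4*I*pi/5) + exp(2*I*pi/5)) + (2 + exp(-4*I*pi/5) + exp(4*I*pi/5) + exp(2*I*pi/5)) + (2 + exp(-2*I*pi/5) + exp(-4*I*pi/5) + exp(4*I*pi/5)) + (2 + exp(-2*I*pi/5) + exp(4*I*pi/5) + exp(2*I*pi/5))] = 10/5 = 2
  <chi_rho, chi_2> = (1/5)[1*(5)*conj(1) + 1*(1 + exp(-2*I*pi/5) + exp(4*I*pi/5) + 2*exp(2*I*pi/5))*conj(exp(4*I*pi/5)) + 1*(1 + exp(-2*I*pi/5) + exp(-4*I*pi/5) + 2*exp(4*I*pi/5))*conj(exp(-2*I*pi/5)) + 1*(1 + 2*exp(-4*I*pi/5) + exp(4*I*pi/5) + exp(2*I*pi/5))*conj(exp(2*I*pi/5)) + 1*(1 + 2*exp(-2*I*pi/5) + exp(-4*I*pi/5) + exp(2*I*pi/5))*conj(exp(-4*I*pi/5))]
      = (1/5)[(5) + (1 + 2*exp(-2*I*pi/5) + exp(-4*I*pi/5) + exp(4*I*pi/5)) + (1 + 2*exp(-4*I*pi/5) + exp(-2*I*pi/5) + exp(2*I*pi/5)) + (1 + exp(-2*I*pi/5) + exp(2*I*pi/5) + 2*exp(4*I*pi/5)) + (1 + exp(-4*I*pi/5) + exp(4*I*pi/5) + 2*exp(2*I*pi/5))] = 5/5 = 1
  <chi_rho, chi_3> = (1/5)[1*(5)*conj(1) + 1*(1 + exp(-2*I*pi/5) + exp(4*I*pi/5) + 2*exp(2*I*pi/5))*conj(exp(-4*I*pi/5)) + 1*(1 + exp(-2*I*pi/5) + exp(-4*I*pi/5) + 2*exp(4*I*pi/5))*conj(exp(2*I*pi/5)) + 1*(1 + 2*exp(-4*I*pi/5) + exp(4*I*pi/5) + exp(2*I*pi/5))*conj(exp(-2*I*pi/5)) + 1*(1 + 2*exp(-2*I*pi/5) + exp(-4*I*pi/5) + exp(2*I*pi/5))*conj(exp(4*I*pi/5))]
      = (1/5)[(5) + (2*exp(-4*I*pi/5) + exp(-2*I*pi/5) + exp(4*I*pi/5) + exp(2*I*pi/5)) + (exp(-2*I*pi/5) + exp(-4*I*pi/5) + exp(4*I*pi/5) + 2*exp(2*I*pi/5)) + (2*exp(-2*I*pi/5) + exp(-4*I*pi/5) + exp(4*I*pi/5) + exp(2*I*pi/5)) + (exp(-2*I*pi/5) + exp(-4*I*pi/5) + exp(2*I*pi/5) + 2*exp(4*I*pi/5))] = 0/5 = 0
  <chi_rho, chi_4> = (1/5)[1*(5)*conj(1) + 1*(1 + exp(-2*I*pi/5) + exp(4*I*pi/5) + 2*exp(2*I*pi/5))*conj(exp(-2*I*pi/5)) + 1*(1 + exp(-2*I*pi/5) + exp(-4*I*pi/5) + 2*exp(4*I*pi/5))*conj(exp(-4*I*pi/5)) + 1*(1 + 2*exp(-4*I*pi/5) + exp(4*I*pi/5) + exp(2*I*pi/5))*conj(exp(4*I*pi/5)) + 1*(1 + 2*exp(-2*I*pi/5) + exp(-4*I*pi/5) + exp(2*I*pi/5))*conj(exp(2*I*pi/5))]
      = (1/5)[(5) + (1 + exp(-4*I*pi/5) + exp(2*I*pi/5) + 2*exp(4*I*pi/5)) + (1 + 2*exp(-2*I*pi/5) + exp(4*I*pi/5) + exp(2*I*pi/5)) + (1 + exp(-2*I*pi/5) + exp(-4*I*pi/5) + 2*exp(2*I*pi/5)) + (1 + 2*exp(-4*I*pi/5) + exp(-2*I*pi/5) + exp(4*I*pi/5))] = 5/5 = 1
(Exp terms are combined using exp(i*s)*conj(exp(i*t)) = exp(i*(s-t)), and sums of them are collapsed using the identity that for every m > 1 the m distinct m-th roots of unity sum to 0, e.g. 1 + exp(2*I*pi/3) + exp(-2*I*pi/3) = 0.)
Dimension check: dim(rho) = sum (mult * dim) = 1*1 + 2*1 + 1*1 + 0*1 + 1*1 = 5 = chi_rho(e) = 5.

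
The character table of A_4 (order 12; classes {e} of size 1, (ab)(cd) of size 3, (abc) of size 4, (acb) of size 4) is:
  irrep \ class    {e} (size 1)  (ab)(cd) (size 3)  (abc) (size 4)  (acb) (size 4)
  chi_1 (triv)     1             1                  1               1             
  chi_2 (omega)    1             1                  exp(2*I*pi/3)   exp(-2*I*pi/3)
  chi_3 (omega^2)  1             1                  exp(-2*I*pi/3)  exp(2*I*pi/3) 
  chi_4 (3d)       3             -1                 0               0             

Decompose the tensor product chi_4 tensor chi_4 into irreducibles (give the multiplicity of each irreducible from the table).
chi_4 tensor chi_4 = chi_1 + chi_2 + chi_3 + 2*chi_4 (all other irreducibles have multiplicity 0).

Why: The character of a tensor product is the pointwise product (chi_4 * chi_4)(C) = chi_4(C) * chi_4(C):
  {e}: (3)*(3), (ab)(cd): (-1)*(-1), (abc): (0)*(0), (acb): (0)*(0)
so (chi_4 * chi_4) takes values
  {e} -> 9, (ab)(cd) -> 1, (abc) -> 0, (acb) -> 0.
Now take the inner product of this character with each irreducible chi from the table, <chi_4*chi_4, chi> = (1/12) sum_C |C| (chi_4*chi_4)(C) conj(chi(C)):
  <chi_4*chi_4, chi_1> = (1/12)[1*(9)*conj(1) + 3*(1)*conj(1) + 4*(0)*conj(1) + 4*(0)*conj(1)]
      = (1/12)[(9) + (3) + (0) + (0)] = 12/12 = 1
  <chi_4*chi_4, chi_2> = (1/12)[1*(9)*conj(1) + 3*(1)*conj(1) + 4*(0)*conj(exp(2*I*pi/3)) + 4*(0)*conj(exp(-2*I*pi/3))]
      = (1/12)[(9) + (3) + (0) + (0)] = 12/12 = 1
  <chi_4*chi_4, chi_3> = (1/12)[1*(9)*conj(1) + 3*(1)*conj(1) + 4*(0)*conj(exp(-2*I*pi/3)) + 4*(0)*conj(exp(2*I*pi/3))]
      = (1/12)[(9) + (3) + (0) + (0)] = 12/12 = 1
  <chi_4*chi_4, chi_4> = (1/12)[1*(9)*conj(3) + 3*(1)*conj(-1) + 4*(0)*conj(0) + 4*(0)*conj(0)]
      = (1/12)[(27) + (-3) + (0) + (0)] = 24/12 = 2
(Exp terms are combined using exp(i*s)*conj(exp(i*t)) = exp(i*(s-t)), and sums of them are collapsed using the identity that for every m > 1 the m distinct m-th roots of unity sum to 0, e.g. 1 + exp(2*I*pi/3) + exp(-2*I*pi/3) = 0.)
Hence the multiplicities are chi_1: 1, chi_2: 1, chi_3: 1, chi_4: 2. Dimension check: dim(chi_4)*dim(chi_4) = 3*3 = 9 and sum (mult * dim) = 1*1 + 1*1 + 1*1 + 2*3 = 9.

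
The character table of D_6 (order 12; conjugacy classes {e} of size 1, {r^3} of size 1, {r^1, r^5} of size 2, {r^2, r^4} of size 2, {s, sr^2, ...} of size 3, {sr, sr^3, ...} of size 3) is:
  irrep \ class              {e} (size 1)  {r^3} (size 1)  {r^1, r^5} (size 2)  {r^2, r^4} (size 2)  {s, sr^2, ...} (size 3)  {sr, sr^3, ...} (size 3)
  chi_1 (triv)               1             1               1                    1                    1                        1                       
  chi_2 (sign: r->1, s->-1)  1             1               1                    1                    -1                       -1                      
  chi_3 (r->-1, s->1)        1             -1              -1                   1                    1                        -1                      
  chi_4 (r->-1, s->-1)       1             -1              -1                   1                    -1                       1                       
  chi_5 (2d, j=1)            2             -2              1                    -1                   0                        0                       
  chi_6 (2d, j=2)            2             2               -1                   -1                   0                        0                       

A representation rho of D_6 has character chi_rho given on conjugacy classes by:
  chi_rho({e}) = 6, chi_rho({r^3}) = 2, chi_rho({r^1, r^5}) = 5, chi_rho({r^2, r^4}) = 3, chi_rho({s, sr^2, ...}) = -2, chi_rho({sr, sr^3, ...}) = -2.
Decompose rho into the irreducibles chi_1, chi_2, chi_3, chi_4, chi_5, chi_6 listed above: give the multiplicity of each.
Multiplicities: chi_1: 1, chi_2: 3, chi_3: 0, chi_4: 0, chi_5: 1, chi_6: 0.

Proof sketch: Use <chi_rho, chi> = (1/|G|) sum_C |C| * chi_rho(C) * conj(chi(C)) with |G| = 12 for each irreducible chi in the table:
  <chi_rho, chi_1> = (1/12)[1*(6)*conj(1) + 1*(2)*conj(1) + 2*(5)*conj(1) + 2*(3)*conj(1) + 3*(-2)*conj(1) + 3*(-2)*conj(1)]
      = (1/12)[(6) + (2) + (10) + (6) + (-6) + (-6)] = 12/12 = 1
  <chi_rho, chi_2> = (1/12)[1*(6)*conj(1) + 1*(2)*conj(1) + 2*(5)*conj(1) + 2*(3)*conj(1) + 3*(-2)*conj(-1) + 3*(-2)*conj(-1)]
      = (1/12)[(6) + (2) + (10) + (6) + (6) + (6)] = 36/12 = 3
  <chi_rho, chi_3> = (1/12)[1*(6)*conj(1) + 1*(2)*conj(-1) + 2*(5)*conj(-1) + 2*(3)*conj(1) + 3*(-2)*conj(1) + 3*(-2)*conj(-1)]
      = (1/12)[(6) + (-2) + (-10) + (6) + (-6) + (6)] = 0/12 = 0
  <chi_rho, chi_4> = (1/12)[1*(6)*conj(1) + 1*(2)*conj(-1) + 2*(5)*conj(-1) + 2*(3)*conj(1) + 3*(-2)*conj(-1) + 3*(-2)*conj(1)]
      = (1/12)[(6) + (-2) + (-10) + (6) + (6) + (-6)] = 0/12 = 0
  <chi_rho, chi_5> = (1/12)[1*(6)*conj(2) + 1*(2)*conj(-2) + 2*(5)*conj(1) + 2*(3)*conj(-1) + 3*(-2)*conj(0) + 3*(-2)*conj(0)]
      = (1/12)[(12) + (-4) + (10) + (-6) + (0) + (0)] = 12/12 = 1
  <chi_rho, chi_6> = (1/12)[1*(6)*conj(2) + 1*(2)*conj(2) + 2*(5)*conj(-1) + 2*(3)*conj(-1) + 3*(-2)*conj(0) + 3*(-2)*conj(0)]
      = (1/12)[(12) + (4) + (-10) + (-6) + (0) + (0)] = 0/12 = 0
Dimension check: dim(rho) = sum (mult * dim) = 1*1 + 3*1 + 0*1 + 0*1 + 1*2 + 0*2 = 6 = chi_rho(e) = 6.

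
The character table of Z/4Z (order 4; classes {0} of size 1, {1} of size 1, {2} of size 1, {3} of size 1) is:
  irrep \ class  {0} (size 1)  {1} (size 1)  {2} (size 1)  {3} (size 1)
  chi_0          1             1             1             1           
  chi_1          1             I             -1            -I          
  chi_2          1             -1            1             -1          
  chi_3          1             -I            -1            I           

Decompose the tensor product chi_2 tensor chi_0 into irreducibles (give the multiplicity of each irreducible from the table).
chi_2 tensor chi_0 = chi_2 (all other irreducibles have multiplicity 0).

Explanation: The character of a tensor product is the pointwise product (chi_2 * chi_0)(C) = chi_2(C) * chi_0(C):
  {0}: (1)*(1), {1}: (-1)*(1), {2}: (1)*(1), {3}: (-1)*(1)
so (chi_2 * chi_0) takes values
  {0} -> 1, {1} -> -1, {2} -> 1, {3} -> -1.
Now take the inner product of this character with each irreducible chi from the table, <chi_2*chi_0, chi> = (1/4) sum_C |C| (chi_2*chi_0)(C) conj(chi(C)):
  <chi_2*chi_0, chi_0> = (1/4)[1*(1)*conj(1) + 1*(-1)*conj(1) + 1*(1)*conj(1) + 1*(-1)*conj(1)]
      = (1/4)[(1) + (-1) + (1) + (-1)] = 0/4 = 0
  <chi_2*chi_0, chi_1> = (1/4)[1*(1)*conj(1) + 1*(-1)*conj(I) + 1*(1)*conj(-1) + 1*(-1)*conj(-I)]
      = (1/4)[(1) + (I) + (-1) + (-I)] = 0/4 = 0
  <chi_2*chi_0, chi_2> = (1/4)[1*(1)*conj(1) + 1*(-1)*conj(-1) + 1*(1)*conj(1) + 1*(-1)*conj(-1)]
      = (1/4)[(1) + (1) + (1) + (1)] = 4/4 = 1
  <chi_2*chi_0, chi_3> = (1/4)[1*(1)*conj(1) + 1*(-1)*conj(-I) + 1*(1)*conj(-1) + 1*(-1)*conj(I)]
      = (1/4)[(1) + (-I) + (-1) + (I)] = 0/4 = 0
(Exp terms are combined using exp(i*s)*conj(exp(i*t)) = exp(i*(s-t)), and sums of them are collapsed using the identity that for every m > 1 the m distinct m-th roots of unity sum to 0, e.g. 1 + exp(2*I*pi/3) + exp(-2*I*pi/3) = 0.)
Hence the multiplicities are chi_2: 1. Dimension check: dim(chi_2)*dim(chi_0) = 1*1 = 1 and sum (mult * dim) = 1*1 = 1.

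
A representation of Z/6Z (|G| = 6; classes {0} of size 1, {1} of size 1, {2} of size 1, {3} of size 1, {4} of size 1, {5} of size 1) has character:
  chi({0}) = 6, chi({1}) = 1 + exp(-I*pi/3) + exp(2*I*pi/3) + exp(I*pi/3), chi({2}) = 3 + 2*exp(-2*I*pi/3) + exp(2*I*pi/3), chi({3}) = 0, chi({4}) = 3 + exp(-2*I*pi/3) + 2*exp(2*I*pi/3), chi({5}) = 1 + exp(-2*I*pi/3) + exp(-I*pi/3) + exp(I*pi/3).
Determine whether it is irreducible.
Not irreducible (reducible): <chi, chi> = 8 > 1.

Derivation: <chi, chi> = (1/|G|) sum_C |C| * |chi(C)|^2 = (1/6)[1*|6|^2 + 1*|1 + exp(-I*pi/3) + exp(2*I*pi/3) + exp(I*pi/3)|^2 + 1*|3 + 2*exp(-2*I*pi/3) + exp(2*I*pi/3)|^2 + 1*|0|^2 + 1*|3 + exp(-2*I*pi/3) + 2*exp(2*I*pi/3)|^2 + 1*|1 + exp(-2*I*pi/3) + exp(-I*pi/3) + exp(I*pi/3)|^2]
  = (1/6)[(36) + (3) + (3) + (0) + (3) + (3)] = 48/6 = 8.
(Exp terms are combined using exp(i*s)*conj(exp(i*t)) = exp(i*(s-t)), and sums of them are collapsed using the identity that for every m > 1 the m distinct m-th roots of unity sum to 0, e.g. 1 + exp(2*I*pi/3) + exp(-2*I*pi/3) = 0.)
A character is irreducible iff <chi, chi> = 1, so this representation is reducible.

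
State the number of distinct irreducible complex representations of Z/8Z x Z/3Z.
24

Proof sketch: The number of irreducible complex representations of a finite group equals its number of conjugacy classes. Z/8Z x Z/3Z is abelian of order 24, so every element is its own conjugacy class: 24 classes, so Z/8Z x Z/3Z (order 24) has exactly 24 irreducible complex representations.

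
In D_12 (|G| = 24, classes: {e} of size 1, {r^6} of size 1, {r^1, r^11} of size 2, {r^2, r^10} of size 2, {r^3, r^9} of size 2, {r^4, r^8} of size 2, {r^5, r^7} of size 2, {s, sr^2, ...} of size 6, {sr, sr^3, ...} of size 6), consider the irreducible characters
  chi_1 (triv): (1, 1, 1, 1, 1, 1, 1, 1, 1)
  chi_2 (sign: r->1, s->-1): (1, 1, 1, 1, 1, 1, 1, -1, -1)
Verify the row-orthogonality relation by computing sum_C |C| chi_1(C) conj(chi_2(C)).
Sum = 0; so <chi_1, chi_2> = 0 (distinct irreducibles are orthogonal).

Why: Compute term by term over conjugacy classes (|C| * chi_1(C) * conj(chi_2(C))):
  1*(1)*conj(1) + 1*(1)*conj(1) + 2*(1)*conj(1) + 2*(1)*conj(1) + 2*(1)*conj(1) + 2*(1)*conj(1) + 2*(1)*conj(1) + 6*(1)*conj(-1) + 6*(1)*conj(-1)
  = (1) + (1) + (2) + (2) + (2) + (2) + (2) + (-6) + (-6)
  = 0.
Dividing by |G| = 24 gives 0/24 = 0, matching the row-orthogonality relation <chi_1, chi_2> = [chi_1 = chi_2].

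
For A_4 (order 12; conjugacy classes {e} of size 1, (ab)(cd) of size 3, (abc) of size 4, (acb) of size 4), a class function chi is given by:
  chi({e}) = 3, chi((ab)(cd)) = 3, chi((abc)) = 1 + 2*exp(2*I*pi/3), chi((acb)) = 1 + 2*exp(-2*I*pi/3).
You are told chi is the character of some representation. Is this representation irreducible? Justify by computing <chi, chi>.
Not irreducible (reducible): <chi, chi> = 5 > 1.

Why: <chi, chi> = (1/|G|) sum_C |C| * |chi(C)|^2 = (1/12)[1*|3|^2 + 3*|3|^2 + 4*|1 + 2*exp(2*I*pi/3)|^2 + 4*|1 + 2*exp(-2*I*pi/3)|^2]
  = (1/12)[(9) + (27) + (12) + (12)] = 60/12 = 5.
(Exp terms are combined using exp(i*s)*conj(exp(i*t)) = exp(i*(s-t)), and sums of them are collapsed using the identity that for every m > 1 the m distinct m-th roots of unity sum to 0, e.g. 1 + exp(2*I*pi/3) + exp(-2*I*pi/3) = 0.)
A character is irreducible iff <chi, chi> = 1, so this representation is reducible.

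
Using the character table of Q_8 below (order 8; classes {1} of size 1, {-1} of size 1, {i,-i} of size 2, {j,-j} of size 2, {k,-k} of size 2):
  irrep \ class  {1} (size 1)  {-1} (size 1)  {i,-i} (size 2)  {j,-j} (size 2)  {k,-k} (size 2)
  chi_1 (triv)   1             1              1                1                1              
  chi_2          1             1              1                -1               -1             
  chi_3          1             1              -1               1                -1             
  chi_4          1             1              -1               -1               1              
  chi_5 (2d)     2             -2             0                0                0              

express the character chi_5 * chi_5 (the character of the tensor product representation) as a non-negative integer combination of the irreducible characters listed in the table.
chi_5 tensor chi_5 = chi_1 + chi_2 + chi_3 + chi_4 (all other irreducibles have multiplicity 0).

Reasoning: The character of a tensor product is the pointwise product (chi_5 * chi_5)(C) = chi_5(C) * chi_5(C):
  {1}: (2)*(2), {-1}: (-2)*(-2), {i,-i}: (0)*(0), {j,-j}: (0)*(0), {k,-k}: (0)*(0)
so (chi_5 * chi_5) takes values
  {1} -> 4, {-1} -> 4, {i,-i} -> 0, {j,-j} -> 0, {k,-k} -> 0.
Now take the inner product of this character with each irreducible chi from the table, <chi_5*chi_5, chi> = (1/8) sum_C |C| (chi_5*chi_5)(C) conj(chi(C)):
  <chi_5*chi_5, chi_1> = (1/8)[1*(4)*conj(1) + 1*(4)*conj(1) + 2*(0)*conj(1) + 2*(0)*conj(1) + 2*(0)*conj(1)]
      = (1/8)[(4) + (4) + (0) + (0) + (0)] = 8/8 = 1
  <chi_5*chi_5, chi_2> = (1/8)[1*(4)*conj(1) + 1*(4)*conj(1) + 2*(0)*conj(1) + 2*(0)*conj(-1) + 2*(0)*conj(-1)]
      = (1/8)[(4) + (4) + (0) + (0) + (0)] = 8/8 = 1
  <chi_5*chi_5, chi_3> = (1/8)[1*(4)*conj(1) + 1*(4)*conj(1) + 2*(0)*conj(-1) + 2*(0)*conj(1) + 2*(0)*conj(-1)]
      = (1/8)[(4) + (4) + (0) + (0) + (0)] = 8/8 = 1
  <chi_5*chi_5, chi_4> = (1/8)[1*(4)*conj(1) + 1*(4)*conj(1) + 2*(0)*conj(-1) + 2*(0)*conj(-1) + 2*(0)*conj(1)]
      = (1/8)[(4) + (4) + (0) + (0) + (0)] = 8/8 = 1
  <chi_5*chi_5, chi_5> = (1/8)[1*(4)*conj(2) + 1*(4)*conj(-2) + 2*(0)*conj(0) + 2*(0)*conj(0) + 2*(0)*conj(0)]
      = (1/8)[(8) + (-8) + (0) + (0) + (0)] = 0/8 = 0
Hence the multiplicities are chi_1: 1, chi_2: 1, chi_3: 1, chi_4: 1. Dimension check: dim(chi_5)*dim(chi_5) = 2*2 = 4 and sum (mult * dim) = 1*1 + 1*1 + 1*1 + 1*1 = 4.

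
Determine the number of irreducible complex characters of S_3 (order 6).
3

Justification: The number of irreducible complex representations of a finite group equals its number of conjugacy classes. Conjugacy classes in S_3 correspond to cycle types, i.e. partitions of 3; there are p(3) = 3 of them, so S_3 (order 6) has exactly 3 irreducible complex representations.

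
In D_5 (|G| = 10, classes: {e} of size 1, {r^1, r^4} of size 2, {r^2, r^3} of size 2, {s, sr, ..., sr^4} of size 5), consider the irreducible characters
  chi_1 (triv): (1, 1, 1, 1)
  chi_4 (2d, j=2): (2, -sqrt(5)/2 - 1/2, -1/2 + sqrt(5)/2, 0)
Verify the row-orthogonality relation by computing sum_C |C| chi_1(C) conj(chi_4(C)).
Sum = 0; so <chi_1, chi_4> = 0 (distinct irreducibles are orthogonal).

Details: Compute term by term over conjugacy classes (|C| * chi_1(C) * conj(chi_4(C))):
  1*(1)*conj(2) + 2*(1)*conj(-sqrt(5)/2 - 1/2) + 2*(1)*conj(-1/2 + sqrt(5)/2) + 5*(1)*conj(0)
  = (2) + (-sqrt(5) - 1) + (-1 + sqrt(5)) + (0)
  = 0.
Dividing by |G| = 10 gives 0/10 = 0, matching the row-orthogonality relation <chi_1, chi_4> = [chi_1 = chi_4].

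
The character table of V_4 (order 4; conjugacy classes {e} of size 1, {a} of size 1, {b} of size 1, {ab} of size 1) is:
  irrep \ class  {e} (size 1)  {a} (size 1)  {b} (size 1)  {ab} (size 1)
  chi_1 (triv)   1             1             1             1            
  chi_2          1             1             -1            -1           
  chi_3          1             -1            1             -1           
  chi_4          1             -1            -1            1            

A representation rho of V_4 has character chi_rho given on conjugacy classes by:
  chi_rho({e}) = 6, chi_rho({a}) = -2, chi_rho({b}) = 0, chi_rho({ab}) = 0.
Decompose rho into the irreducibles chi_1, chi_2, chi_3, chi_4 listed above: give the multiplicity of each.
Multiplicities: chi_1: 1, chi_2: 1, chi_3: 2, chi_4: 2.

Reasoning: Use <chi_rho, chi> = (1/|G|) sum_C |C| * chi_rho(C) * conj(chi(C)) with |G| = 4 for each irreducible chi in the table:
  <chi_rho, chi_1> = (1/4)[1*(6)*conj(1) + 1*(-2)*conj(1) + 1*(0)*conj(1) + 1*(0)*conj(1)]
      = (1/4)[(6) + (-2) + (0) + (0)] = 4/4 = 1
  <chi_rho, chi_2> = (1/4)[1*(6)*conj(1) + 1*(-2)*conj(1) + 1*(0)*conj(-1) + 1*(0)*conj(-1)]
      = (1/4)[(6) + (-2) + (0) + (0)] = 4/4 = 1
  <chi_rho, chi_3> = (1/4)[1*(6)*conj(1) + 1*(-2)*conj(-1) + 1*(0)*conj(1) + 1*(0)*conj(-1)]
      = (1/4)[(6) + (2) + (0) + (0)] = 8/4 = 2
  <chi_rho, chi_4> = (1/4)[1*(6)*conj(1) + 1*(-2)*conj(-1) + 1*(0)*conj(-1) + 1*(0)*conj(1)]
      = (1/4)[(6) + (2) + (0) + (0)] = 8/4 = 2
Dimension check: dim(rho) = sum (mult * dim) = 1*1 + 1*1 + 2*1 + 2*1 = 6 = chi_rho(e) = 6.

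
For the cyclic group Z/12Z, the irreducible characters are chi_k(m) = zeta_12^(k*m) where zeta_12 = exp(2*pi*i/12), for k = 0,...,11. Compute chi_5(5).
chi_5(5) = zeta_12^25 = exp(I*pi/6)

Proof sketch: chi_5(5) = zeta_12^(5*5) = zeta_12^25. Since zeta_12^12 = 1, this equals zeta_12^1 = exp(2*pi*i*1/12) = exp(I*pi/6).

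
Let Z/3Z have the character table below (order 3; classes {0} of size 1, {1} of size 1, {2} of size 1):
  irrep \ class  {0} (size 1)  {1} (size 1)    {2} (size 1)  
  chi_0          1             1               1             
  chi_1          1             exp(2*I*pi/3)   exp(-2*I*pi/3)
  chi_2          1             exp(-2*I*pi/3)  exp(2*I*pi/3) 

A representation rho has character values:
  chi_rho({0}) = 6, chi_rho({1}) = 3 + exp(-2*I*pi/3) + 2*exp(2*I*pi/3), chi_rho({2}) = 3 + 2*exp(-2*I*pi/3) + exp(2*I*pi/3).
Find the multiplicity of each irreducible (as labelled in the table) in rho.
Multiplicities: chi_0: 3, chi_1: 2, chi_2: 1.

Why: Use <chi_rho, chi> = (1/|G|) sum_C |C| * chi_rho(C) * conj(chi(C)) with |G| = 3 for each irreducible chi in the table:
  <chi_rho, chi_0> = (1/3)[1*(6)*conj(1) + 1*(3 + exp(-2*I*pi/3) + 2*exp(2*I*pi/3))*conj(1) + 1*(3 + 2*exp(-2*I*pi/3) + exp(2*I*pi/3))*conj(1)]
      = (1/3)[(6) + (3 + exp(-2*I*pi/3) + 2*exp(2*I*pi/3)) + (3 + 2*exp(-2*I*pi/3) + exp(2*I*pi/3))] = 9/3 = 3
  <chi_rho, chi_1> = (1/3)[1*(6)*conj(1) + 1*(3 + exp(-2*I*pi/3) + 2*exp(2*I*pi/3))*conj(exp(2*I*pi/3)) + 1*(3 + 2*exp(-2*I*pi/3) + exp(2*I*pi/3))*conj(exp(-2*I*pi/3))]
      = (1/3)[(6) + (2 + 3*exp(-2*I*pi/3) + exp(2*I*pi/3)) + (2 + exp(-2*I*pi/3) + 3*exp(2*I*pi/3))] = 6/3 = 2
  <chi_rho, chi_2> = (1/3)[1*(6)*conj(1) + 1*(3 + exp(-2*I*pi/3) + 2*exp(2*I*pi/3))*conj(exp(-2*I*pi/3)) + 1*(3 + 2*exp(-2*I*pi/3) + exp(2*I*pi/3))*conj(exp(2*I*pi/3))]
      = (1/3)[(6) + (1 + 2*exp(-2*I*pi/3) + 3*exp(2*I*pi/3)) + (1 + 3*exp(-2*I*pi/3) + 2*exp(2*I*pi/3))] = 3/3 = 1
(Exp terms are combined using exp(i*s)*conj(exp(i*t)) = exp(i*(s-t)), and sums of them are collapsed using the identity that for every m > 1 the m distinct m-th roots of unity sum to 0, e.g. 1 + exp(2*I*pi/3) + exp(-2*I*pi/3) = 0.)
Dimension check: dim(rho) = sum (mult * dim) = 3*1 + 2*1 + 1*1 = 6 = chi_rho(e) = 6.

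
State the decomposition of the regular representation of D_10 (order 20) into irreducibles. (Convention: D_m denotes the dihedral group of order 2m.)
Each irreducible V_i of dimension d_i appears with multiplicity d_i, i.e. rho_reg = (direct sum over all irreducibles V_i) d_i V_i. The irreducible dimensions for D_10 are 1, 1, 1, 1, 2, 2, 2, 2: 4 irreducibles of dimension 1, each with multiplicity 1; 4 irreducibles of dimension 2, each with multiplicity 2. Total dimension 4*1*1 + 4*2*2 = 20 = |G|.

Justification: General theorem: in the regular representation of a finite group G, each irreducible appears with multiplicity equal to its dimension. Check: dim(rho_reg) = sum d_i^2 = 1 + 1 + 1 + 1 + 4 + 4 + 4 + 4 = 20 = |G|.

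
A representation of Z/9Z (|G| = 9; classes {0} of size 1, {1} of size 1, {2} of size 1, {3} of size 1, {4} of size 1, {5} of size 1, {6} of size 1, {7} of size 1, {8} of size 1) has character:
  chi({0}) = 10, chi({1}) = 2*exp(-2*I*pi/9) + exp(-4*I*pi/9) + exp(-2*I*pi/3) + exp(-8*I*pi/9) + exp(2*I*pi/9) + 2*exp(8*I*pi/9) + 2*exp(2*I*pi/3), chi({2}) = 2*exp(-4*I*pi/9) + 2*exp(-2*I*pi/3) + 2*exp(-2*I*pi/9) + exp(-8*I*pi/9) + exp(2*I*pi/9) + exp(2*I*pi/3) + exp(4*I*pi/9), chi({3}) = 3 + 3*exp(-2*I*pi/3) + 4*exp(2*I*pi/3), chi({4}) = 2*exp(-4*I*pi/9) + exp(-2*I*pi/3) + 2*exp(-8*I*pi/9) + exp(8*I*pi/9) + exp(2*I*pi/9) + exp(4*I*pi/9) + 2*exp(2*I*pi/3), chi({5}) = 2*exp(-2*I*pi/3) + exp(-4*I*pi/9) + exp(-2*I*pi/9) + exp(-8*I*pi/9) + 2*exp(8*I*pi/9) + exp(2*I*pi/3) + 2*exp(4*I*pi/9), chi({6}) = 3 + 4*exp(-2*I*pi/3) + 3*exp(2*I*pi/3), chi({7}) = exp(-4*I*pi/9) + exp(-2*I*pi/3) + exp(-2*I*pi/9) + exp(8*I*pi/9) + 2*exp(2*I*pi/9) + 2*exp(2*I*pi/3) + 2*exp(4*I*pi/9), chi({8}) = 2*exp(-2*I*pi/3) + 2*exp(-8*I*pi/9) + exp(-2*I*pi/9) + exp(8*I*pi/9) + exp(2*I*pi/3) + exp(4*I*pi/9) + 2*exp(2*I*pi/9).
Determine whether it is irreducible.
Not irreducible (reducible): <chi, chi> = 16 > 1.

Solution. <chi, chi> = (1/|G|) sum_C |C| * |chi(C)|^2 = (1/9)[1*|10|^2 + 1*|2*exp(-2*I*pi/9) + exp(-4*I*pi/9) + exp(-2*I*pi/3) + exp(-8*I*pi/9) + exp(2*I*pi/9) + 2*exp(8*I*pi/9) + 2*exp(2*I*pi/3)|^2 + 1*|2*exp(-4*I*pi/9) + 2*exp(-2*I*pi/3) + 2*exp(-2*I*pi/9) + exp(-8*I*pi/9) + exp(2*I*pi/9) + exp(2*I*pi/3) + exp(4*I*pi/9)|^2 + 1*|3 + 3*exp(-2*I*pi/3) + 4*exp(2*I*pi/3)|^2 + 1*|2*exp(-4*I*pi/9) + exp(-2*I*pi/3) + 2*exp(-8*I*pi/9) + exp(8*I*pi/9) + exp(2*I*pi/9) + exp(4*I*pi/9) + 2*exp(2*I*pi/3)|^2 + 1*|2*exp(-2*I*pi/3) + exp(-4*I*pi/9) + exp(-2*I*pi/9) + exp(-8*I*pi/9) + 2*exp(8*I*pi/9) + exp(2*I*pi/3) + 2*exp(4*I*pi/9)|^2 + 1*|3 + 4*exp(-2*I*pi/3) + 3*exp(2*I*pi/3)|^2 + 1*|exp(-4*I*pi/9) + exp(-2*I*pi/3) + exp(-2*I*pi/9) + exp(8*I*pi/9) + 2*exp(2*I*pi/9) + 2*exp(2*I*pi/3) + 2*exp(4*I*pi/9)|^2 + 1*|2*exp(-2*I*pi/3) + 2*exp(-8*I*pi/9) + exp(-2*I*pi/9) + exp(8*I*pi/9) + exp(2*I*pi/3) + exp(4*I*pi/9) + 2*exp(2*I*pi/9)|^2]
  = (1/9)[(100) + (16 + 11*exp(-4*I*pi/9) + 9*exp(-2*I*pi/3) + 10*exp(-2*I*pi/9) + 12*exp(-8*I*pi/9) + 12*exp(8*I*pi/9) + 10*exp(2*I*pi/9) + 9*exp(2*I*pi/3) + 11*exp(4*I*pi/9)) + (16 + 10*exp(-4*I*pi/9) + 9*exp(-2*I*pi/3) + 12*exp(-2*I*pi/9) + 11*exp(-8*I*pi/9) + 11*exp(8*I*pi/9) + 12*exp(2*I*pi/9) + 9*exp(2*I*pi/3) + 10*exp(4*I*pi/9)) + (1) + (16 + 12*exp(-4*I*pi/9) + 9*exp(-2*I*pi/3) + 11*exp(-2*I*pi/9) + 10*exp(-8*I*pi/9) + 10*exp(8*I*pi/9) + 11*exp(2*I*pi/9) + 9*exp(2*I*pi/3) + 12*exp(4*I*pi/9)) + (16 + 12*exp(-4*I*pi/9) + 9*exp(-2*I*pi/3) + 11*exp(-2*I*pi/9) + 10*exp(-8*I*pi/9) + 10*exp(8*I*pi/9) + 11*exp(2*I*pi/9) + 9*exp(2*I*pi/3) + 12*exp(4*I*pi/9)) + (1) + (16 + 10*exp(-4*I*pi/9) + 9*exp(-2*I*pi/3) + 12*exp(-2*I*pi/9) + 11*exp(-8*I*pi/9) + 11*exp(8*I*pi/9) + 12*exp(2*I*pi/9) + 9*exp(2*I*pi/3) + 10*exp(4*I*pi/9)) + (16 + 11*exp(-4*I*pi/9) + 9*exp(-2*I*pi/3) + 10*exp(-2*I*pi/9) + 12*exp(-8*I*pi/9) + 12*exp(8*I*pi/9) + 10*exp(2*I*pi/9) + 9*exp(2*I*pi/3) + 11*exp(4*I*pi/9))] = 144/9 = 16.
(Exp terms are combined using exp(i*s)*conj(exp(i*t)) = exp(i*(s-t)), and sums of them are collapsed using the identity that for every m > 1 the m distinct m-th roots of unity sum to 0, e.g. 1 + exp(2*I*pi/3) + exp(-2*I*pi/3) = 0.)
A character is irreducible iff <chi, chi> = 1, so this representation is reducible.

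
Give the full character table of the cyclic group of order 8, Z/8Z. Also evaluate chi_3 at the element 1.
Character table of Z/8Z (irreps indexed chi_0,...,chi_7 with chi_k(m) = zeta_8^(k*m), zeta_8 = exp(2*pi*i/8)):
  irrep \ class  {0} (size 1)  {1} (size 1)    {2} (size 1)  {3} (size 1)    {4} (size 1)  {5} (size 1)    {6} (size 1)  {7} (size 1)  
  chi_0          1             1               1             1               1             1               1             1             
  chi_1          1             exp(I*pi/4)     I             exp(3*I*pi/4)   -1            exp(-3*I*pi/4)  -I            exp(-I*pi/4)  
  chi_2          1             I               -1            -I              1             I               -1            -I            
  chi_3          1             exp(3*I*pi/4)   -I            exp(I*pi/4)     -1            exp(-I*pi/4)    I             exp(-3*I*pi/4)
  chi_4          1             -1              1             -1              1             -1              1             -1            
  chi_5          1             exp(-3*I*pi/4)  I             exp(-I*pi/4)    -1            exp(I*pi/4)     -I            exp(3*I*pi/4) 
  chi_6          1             -I              -1            I               1             -I              -1            I             
  chi_7          1             exp(-I*pi/4)    -I            exp(-3*I*pi/4)  -1            exp(3*I*pi/4)   I             exp(I*pi/4)   

Spot check: chi_3(1) = zeta_8^(3*1) = zeta_8^3 = exp(3*I*pi/4).

Why: Z/8Z is abelian, so all 8 irreducible complex representations are 1-dimensional. They are given by chi_k(m) = zeta_8^(k*m) for k = 0,...,7. Row orthogonality: sum_m chi_k(m) conj(chi_l(m)) = 8 * [k = l].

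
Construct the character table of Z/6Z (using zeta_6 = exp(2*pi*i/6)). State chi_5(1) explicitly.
Character table of Z/6Z (irreps indexed chi_0,...,chi_5 with chi_k(m) = zeta_6^(k*m), zeta_6 = exp(2*pi*i/6)):
  irrep \ class  {0} (size 1)  {1} (size 1)    {2} (size 1)    {3} (size 1)  {4} (size 1)    {5} (size 1)  
  chi_0          1             1               1               1             1               1             
  chi_1          1             exp(I*pi/3)     exp(2*I*pi/3)   -1            exp(-2*I*pi/3)  exp(-I*pi/3)  
  chi_2          1             exp(2*I*pi/3)   exp(-2*I*pi/3)  1             exp(2*I*pi/3)   exp(-2*I*pi/3)
  chi_3          1             -1              1               -1            1               -1            
  chi_4          1             exp(-2*I*pi/3)  exp(2*I*pi/3)   1             exp(-2*I*pi/3)  exp(2*I*pi/3) 
  chi_5          1             exp(-I*pi/3)    exp(-2*I*pi/3)  -1            exp(2*I*pi/3)   exp(I*pi/3)   

Spot check: chi_5(1) = zeta_6^(5*1) = zeta_6^5 = exp(-I*pi/3).

Z/6Z is abelian, so all 6 irreducible complex representations are 1-dimensional. They are given by chi_k(m) = zeta_6^(k*m) for k = 0,...,5. Row orthogonality: sum_m chi_k(m) conj(chi_l(m)) = 6 * [k = l].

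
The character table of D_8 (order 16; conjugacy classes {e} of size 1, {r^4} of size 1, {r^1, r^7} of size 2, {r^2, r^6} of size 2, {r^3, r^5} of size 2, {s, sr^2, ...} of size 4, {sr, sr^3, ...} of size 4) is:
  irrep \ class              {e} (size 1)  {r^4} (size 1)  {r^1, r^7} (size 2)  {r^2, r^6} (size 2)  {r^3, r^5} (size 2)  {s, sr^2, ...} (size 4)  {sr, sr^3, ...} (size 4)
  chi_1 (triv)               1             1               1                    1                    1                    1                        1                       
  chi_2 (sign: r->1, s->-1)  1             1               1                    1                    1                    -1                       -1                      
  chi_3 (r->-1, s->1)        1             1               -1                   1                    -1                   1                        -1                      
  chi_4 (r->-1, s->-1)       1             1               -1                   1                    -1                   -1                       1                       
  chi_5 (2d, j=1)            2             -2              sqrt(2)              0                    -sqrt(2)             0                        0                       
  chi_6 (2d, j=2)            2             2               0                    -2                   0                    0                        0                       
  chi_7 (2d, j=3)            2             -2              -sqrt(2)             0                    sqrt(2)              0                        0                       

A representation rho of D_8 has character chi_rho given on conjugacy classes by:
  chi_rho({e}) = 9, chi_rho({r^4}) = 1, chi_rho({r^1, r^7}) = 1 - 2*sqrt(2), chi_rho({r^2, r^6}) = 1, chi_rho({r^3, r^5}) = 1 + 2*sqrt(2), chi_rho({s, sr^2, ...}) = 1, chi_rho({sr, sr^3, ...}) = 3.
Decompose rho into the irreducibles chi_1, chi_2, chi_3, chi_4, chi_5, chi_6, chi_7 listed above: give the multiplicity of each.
Multiplicities: chi_1: 2, chi_2: 0, chi_3: 0, chi_4: 1, chi_5: 0, chi_6: 1, chi_7: 2.

Proof sketch: Use <chi_rho, chi> = (1/|G|) sum_C |C| * chi_rho(C) * conj(chi(C)) with |G| = 16 for each irreducible chi in the table:
  <chi_rho, chi_1> = (1/16)[1*(9)*conj(1) + 1*(1)*conj(1) + 2*(1 - 2*sqrt(2))*conj(1) + 2*(1)*conj(1) + 2*(1 + 2*sqrt(2))*conj(1) + 4*(1)*conj(1) + 4*(3)*conj(1)]
      = (1/16)[(9) + (1) + (2 - 4*sqrt(2)) + (2) + (2 + 4*sqrt(2)) + (4) + (12)] = 32/16 = 2
  <chi_rho, chi_2> = (1/16)[1*(9)*conj(1) + 1*(1)*conj(1) + 2*(1 - 2*sqrt(2))*conj(1) + 2*(1)*conj(1) + 2*(1 + 2*sqrt(2))*conj(1) + 4*(1)*conj(-1) + 4*(3)*conj(-1)]
      = (1/16)[(9) + (1) + (2 - 4*sqrt(2)) + (2) + (2 + 4*sqrt(2)) + (-4) + (-12)] = 0/16 = 0
  <chi_rho, chi_3> = (1/16)[1*(9)*conj(1) + 1*(1)*conj(1) + 2*(1 - 2*sqrt(2))*conj(-1) + 2*(1)*conj(1) + 2*(1 + 2*sqrt(2))*conj(-1) + 4*(1)*conj(1) + 4*(3)*conj(-1)]
      = (1/16)[(9) + (1) + (-2 + 4*sqrt(2)) + (2) + (-4*sqrt(2) - 2) + (4) + (-12)] = 0/16 = 0
  <chi_rho, chi_4> = (1/16)[1*(9)*conj(1) + 1*(1)*conj(1) + 2*(1 - 2*sqrt(2))*conj(-1) + 2*(1)*conj(1) + 2*(1 + 2*sqrt(2))*conj(-1) + 4*(1)*conj(-1) + 4*(3)*conj(1)]
      = (1/16)[(9) + (1) + (-2 + 4*sqrt(2)) + (2) + (-4*sqrt(2) - 2) + (-4) + (12)] = 16/16 = 1
  <chi_rho, chi_5> = (1/16)[1*(9)*conj(2) + 1*(1)*conj(-2) + 2*(1 - 2*sqrt(2))*conj(sqrt(2)) + 2*(1)*conj(0) + 2*(1 + 2*sqrt(2))*conj(-sqrt(2)) + 4*(1)*conj(0) + 4*(3)*conj(0)]
      = (1/16)[(18) + (-2) + (-8 + 2*sqrt(2)) + (0) + (-8 - 2*sqrt(2)) + (0) + (0)] = 0/16 = 0
  <chi_rho, chi_6> = (1/16)[1*(9)*conj(2) + 1*(1)*conj(2) + 2*(1 - 2*sqrt(2))*conj(0) + 2*(1)*conj(-2) + 2*(1 + 2*sqrt(2))*conj(0) + 4*(1)*conj(0) + 4*(3)*conj(0)]
      = (1/16)[(18) + (2) + (0) + (-4) + (0) + (0) + (0)] = 16/16 = 1
  <chi_rho, chi_7> = (1/16)[1*(9)*conj(2) + 1*(1)*conj(-2) + 2*(1 - 2*sqrt(2))*conj(-sqrt(2)) + 2*(1)*conj(0) + 2*(1 + 2*sqrt(2))*conj(sqrt(2)) + 4*(1)*conj(0) + 4*(3)*conj(0)]
      = (1/16)[(18) + (-2) + (8 - 2*sqrt(2)) + (0) + (2*sqrt(2) + 8) + (0) + (0)] = 32/16 = 2
Dimension check: dim(rho) = sum (mult * dim) = 2*1 + 0*1 + 0*1 + 1*1 + 0*2 + 1*2 + 2*2 = 9 = chi_rho(e) = 9.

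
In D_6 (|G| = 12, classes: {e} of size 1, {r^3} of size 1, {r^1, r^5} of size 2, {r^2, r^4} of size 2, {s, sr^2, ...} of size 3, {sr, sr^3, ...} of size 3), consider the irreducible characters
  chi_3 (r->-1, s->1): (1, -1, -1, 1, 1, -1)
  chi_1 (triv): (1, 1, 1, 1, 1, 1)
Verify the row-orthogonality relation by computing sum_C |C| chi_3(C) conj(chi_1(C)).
Sum = 0; so <chi_3, chi_1> = 0 (distinct irreducibles are orthogonal).

Compute term by term over conjugacy classes (|C| * chi_3(C) * conj(chi_1(C))):
  1*(1)*conj(1) + 1*(-1)*conj(1) + 2*(-1)*conj(1) + 2*(1)*conj(1) + 3*(1)*conj(1) + 3*(-1)*conj(1)
  = (1) + (-1) + (-2) + (2) + (3) + (-3)
  = 0.
Dividing by |G| = 12 gives 0/12 = 0, matching the row-orthogonality relation <chi_3, chi_1> = [chi_3 = chi_1].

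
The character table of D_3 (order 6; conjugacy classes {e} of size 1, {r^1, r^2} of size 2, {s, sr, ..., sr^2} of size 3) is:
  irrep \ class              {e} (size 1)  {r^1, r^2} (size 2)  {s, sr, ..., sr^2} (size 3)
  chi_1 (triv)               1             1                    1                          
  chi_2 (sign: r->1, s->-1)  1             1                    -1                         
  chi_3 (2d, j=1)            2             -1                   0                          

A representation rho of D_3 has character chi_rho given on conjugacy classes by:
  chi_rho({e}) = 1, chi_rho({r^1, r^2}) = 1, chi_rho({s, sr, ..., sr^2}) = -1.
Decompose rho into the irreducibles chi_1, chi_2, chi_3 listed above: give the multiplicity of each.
Multiplicities: chi_1: 0, chi_2: 1, chi_3: 0.

Working: Use <chi_rho, chi> = (1/|G|) sum_C |C| * chi_rho(C) * conj(chi(C)) with |G| = 6 for each irreducible chi in the table:
  <chi_rho, chi_1> = (1/6)[1*(1)*conj(1) + 2*(1)*conj(1) + 3*(-1)*conj(1)]
      = (1/6)[(1) + (2) + (-3)] = 0/6 = 0
  <chi_rho, chi_2> = (1/6)[1*(1)*conj(1) + 2*(1)*conj(1) + 3*(-1)*conj(-1)]
      = (1/6)[(1) + (2) + (3)] = 6/6 = 1
  <chi_rho, chi_3> = (1/6)[1*(1)*conj(2) + 2*(1)*conj(-1) + 3*(-1)*conj(0)]
      = (1/6)[(2) + (-2) + (0)] = 0/6 = 0
Dimension check: dim(rho) = sum (mult * dim) = 0*1 + 1*1 + 0*2 = 1 = chi_rho(e) = 1.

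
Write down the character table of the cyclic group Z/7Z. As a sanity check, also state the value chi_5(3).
Character table of Z/7Z (irreps indexed chi_0,...,chi_6 with chi_k(m) = zeta_7^(k*m), zeta_7 = exp(2*pi*i/7)):
  irrep \ class  {0} (size 1)  {1} (size 1)    {2} (size 1)    {3} (size 1)    {4} (size 1)    {5} (size 1)    {6} (size 1)  
  chi_0          1             1               1               1               1               1               1             
  chi_1          1             exp(2*I*pi/7)   exp(4*I*pi/7)   exp(6*I*pi/7)   exp(-6*I*pi/7)  exp(-4*I*pi/7)  exp(-2*I*pi/7)
  chi_2          1             exp(4*I*pi/7)   exp(-6*I*pi/7)  exp(-2*I*pi/7)  exp(2*I*pi/7)   exp(6*I*pi/7)   exp(-4*I*pi/7)
  chi_3          1             exp(6*I*pi/7)   exp(-2*I*pi/7)  exp(4*I*pi/7)   exp(-4*I*pi/7)  exp(2*I*pi/7)   exp(-6*I*pi/7)
  chi_4          1             exp(-6*I*pi/7)  exp(2*I*pi/7)   exp(-4*I*pi/7)  exp(4*I*pi/7)   exp(-2*I*pi/7)  exp(6*I*pi/7) 
  chi_5          1             exp(-4*I*pi/7)  exp(6*I*pi/7)   exp(2*I*pi/7)   exp(-2*I*pi/7)  exp(-6*I*pi/7)  exp(4*I*pi/7) 
  chi_6          1             exp(-2*I*pi/7)  exp(-4*I*pi/7)  exp(-6*I*pi/7)  exp(6*I*pi/7)   exp(4*I*pi/7)   exp(2*I*pi/7) 

Spot check: chi_5(3) = zeta_7^(5*3) = zeta_7^15 = exp(2*I*pi/7).

Why: Z/7Z is abelian, so all 7 irreducible complex representations are 1-dimensional. They are given by chi_k(m) = zeta_7^(k*m) for k = 0,...,6. Row orthogonality: sum_m chi_k(m) conj(chi_l(m)) = 7 * [k = l].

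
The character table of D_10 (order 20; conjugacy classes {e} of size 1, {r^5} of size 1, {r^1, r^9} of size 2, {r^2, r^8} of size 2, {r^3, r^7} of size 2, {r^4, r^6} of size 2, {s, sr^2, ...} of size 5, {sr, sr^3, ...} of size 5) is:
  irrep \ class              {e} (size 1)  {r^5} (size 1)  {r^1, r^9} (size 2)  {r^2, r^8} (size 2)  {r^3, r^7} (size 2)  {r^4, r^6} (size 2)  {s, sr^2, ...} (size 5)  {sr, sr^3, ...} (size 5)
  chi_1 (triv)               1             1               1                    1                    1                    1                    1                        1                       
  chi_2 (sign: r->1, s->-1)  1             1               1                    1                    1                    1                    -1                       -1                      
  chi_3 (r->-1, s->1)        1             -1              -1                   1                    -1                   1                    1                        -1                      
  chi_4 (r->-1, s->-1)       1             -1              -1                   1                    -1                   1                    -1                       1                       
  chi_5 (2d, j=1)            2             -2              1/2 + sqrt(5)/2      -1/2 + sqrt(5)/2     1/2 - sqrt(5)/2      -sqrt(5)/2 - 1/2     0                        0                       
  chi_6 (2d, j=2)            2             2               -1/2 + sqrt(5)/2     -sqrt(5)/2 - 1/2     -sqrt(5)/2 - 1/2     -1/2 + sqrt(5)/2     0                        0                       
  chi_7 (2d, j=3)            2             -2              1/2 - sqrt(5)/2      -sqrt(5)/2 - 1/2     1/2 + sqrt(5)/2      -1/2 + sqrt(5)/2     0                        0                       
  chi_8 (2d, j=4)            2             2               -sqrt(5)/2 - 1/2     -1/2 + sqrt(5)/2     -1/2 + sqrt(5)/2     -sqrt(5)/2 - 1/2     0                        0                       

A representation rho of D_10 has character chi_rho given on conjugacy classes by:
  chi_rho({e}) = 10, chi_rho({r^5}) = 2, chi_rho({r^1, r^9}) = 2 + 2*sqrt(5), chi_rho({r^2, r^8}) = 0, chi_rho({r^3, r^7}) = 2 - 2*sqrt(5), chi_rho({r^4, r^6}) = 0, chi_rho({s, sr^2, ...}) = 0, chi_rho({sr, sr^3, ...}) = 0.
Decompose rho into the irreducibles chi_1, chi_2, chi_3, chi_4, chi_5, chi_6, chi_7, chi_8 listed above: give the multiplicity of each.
Multiplicities: chi_1: 1, chi_2: 1, chi_3: 0, chi_4: 0, chi_5: 2, chi_6: 2, chi_7: 0, chi_8: 0.

Justification: Use <chi_rho, chi> = (1/|G|) sum_C |C| * chi_rho(C) * conj(chi(C)) with |G| = 20 for each irreducible chi in the table:
  <chi_rho, chi_1> = (1/20)[1*(10)*conj(1) + 1*(2)*conj(1) + 2*(2 + 2*sqrt(5))*conj(1) + 2*(0)*conj(1) + 2*(2 - 2*sqrt(5))*conj(1) + 2*(0)*conj(1) + 5*(0)*conj(1) + 5*(0)*conj(1)]
      = (1/20)[(10) + (2) + (4 + 4*sqrt(5)) + (0) + (4 - 4*sqrt(5)) + (0) + (0) + (0)] = 20/20 = 1
  <chi_rho, chi_2> = (1/20)[1*(10)*conj(1) + 1*(2)*conj(1) + 2*(2 + 2*sqrt(5))*conj(1) + 2*(0)*conj(1) + 2*(2 - 2*sqrt(5))*conj(1) + 2*(0)*conj(1) + 5*(0)*conj(-1) + 5*(0)*conj(-1)]
      = (1/20)[(10) + (2) + (4 + 4*sqrt(5)) + (0) + (4 - 4*sqrt(5)) + (0) + (0) + (0)] = 20/20 = 1
  <chi_rho, chi_3> = (1/20)[1*(10)*conj(1) + 1*(2)*conj(-1) + 2*(2 + 2*sqrt(5))*conj(-1) + 2*(0)*conj(1) + 2*(2 - 2*sqrt(5))*conj(-1) + 2*(0)*conj(1) + 5*(0)*conj(1) + 5*(0)*conj(-1)]
      = (1/20)[(10) + (-2) + (-4*sqrt(5) - 4) + (0) + (-4 + 4*sqrt(5)) + (0) + (0) + (0)] = 0/20 = 0
  <chi_rho, chi_4> = (1/20)[1*(10)*conj(1) + 1*(2)*conj(-1) + 2*(2 + 2*sqrt(5))*conj(-1) + 2*(0)*conj(1) + 2*(2 - 2*sqrt(5))*conj(-1) + 2*(0)*conj(1) + 5*(0)*conj(-1) + 5*(0)*conj(1)]
      = (1/20)[(10) + (-2) + (-4*sqrt(5) - 4) + (0) + (-4 + 4*sqrt(5)) + (0) + (0) + (0)] = 0/20 = 0
  <chi_rho, chi_5> = (1/20)[1*(10)*conj(2) + 1*(2)*conj(-2) + 2*(2 + 2*sqrt(5))*conj(1/2 + sqrt(5)/2) + 2*(0)*conj(-1/2 + sqrt(5)/2) + 2*(2 - 2*sqrt(5))*conj(1/2 - sqrt(5)/2) + 2*(0)*conj(-sqrt(5)/2 - 1/2) + 5*(0)*conj(0) + 5*(0)*conj(0)]
      = (1/20)[(20) + (-4) + (4*sqrt(5) + 12) + (0) + (12 - 4*sqrt(5)) + (0) + (0) + (0)] = 40/20 = 2
  <chi_rho, chi_6> = (1/20)[1*(10)*conj(2) + 1*(2)*conj(2) + 2*(2 + 2*sqrt(5))*conj(-1/2 + sqrt(5)/2) + 2*(0)*conj(-sqrt(5)/2 - 1/2) + 2*(2 - 2*sqrt(5))*conj(-sqrt(5)/2 - 1/2) + 2*(0)*conj(-1/2 + sqrt(5)/2) + 5*(0)*conj(0) + 5*(0)*conj(0)]
      = (1/20)[(20) + (4) + (8) + (0) + (8) + (0) + (0) + (0)] = 40/20 = 2
  <chi_rho, chi_7> = (1/20)[1*(10)*conj(2) + 1*(2)*conj(-2) + 2*(2 + 2*sqrt(5))*conj(1/2 - sqrt(5)/2) + 2*(0)*conj(-sqrt(5)/2 - 1/2) + 2*(2 - 2*sqrt(5))*conj(1/2 + sqrt(5)/2) + 2*(0)*conj(-1/2 + sqrt(5)/2) + 5*(0)*conj(0) + 5*(0)*conj(0)]
      = (1/20)[(20) + (-4) + (-8) + (0) + (-8) + (0) + (0) + (0)] = 0/20 = 0
  <chi_rho, chi_8> = (1/20)[1*(10)*conj(2) + 1*(2)*conj(2) + 2*(2 + 2*sqrt(5))*conj(-sqrt(5)/2 - 1/2) + 2*(0)*conj(-1/2 + sqrt(5)/2) + 2*(2 - 2*sqrt(5))*conj(-1/2 + sqrt(5)/2) + 2*(0)*conj(-sqrt(5)/2 - 1/2) + 5*(0)*conj(0) + 5*(0)*conj(0)]
      = (1/20)[(20) + (4) + (-12 - 4*sqrt(5)) + (0) + (-12 + 4*sqrt(5)) + (0) + (0) + (0)] = 0/20 = 0
Dimension check: dim(rho) = sum (mult * dim) = 1*1 + 1*1 + 0*1 + 0*1 + 2*2 + 2*2 + 0*2 + 0*2 = 10 = chi_rho(e) = 10.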